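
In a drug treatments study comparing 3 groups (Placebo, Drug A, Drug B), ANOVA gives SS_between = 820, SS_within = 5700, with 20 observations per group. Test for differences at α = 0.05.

df_between = 2, df_within = 57. F = MS_between/MS_within = 410.0/100.0 = 4.1. F_crit ≈ 3.159. Reject H₀. At least one mean differs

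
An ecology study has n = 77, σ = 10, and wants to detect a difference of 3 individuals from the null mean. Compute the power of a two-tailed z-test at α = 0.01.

SE = σ/√n = 10/√77 = 1.14. Non-centrality λ = d/SE = 3/1.14 = 2.632. Power ≈ Φ(λ - z_{α/2}) = Φ(2.632 - 2.576) = Φ(0.056) = 0.523.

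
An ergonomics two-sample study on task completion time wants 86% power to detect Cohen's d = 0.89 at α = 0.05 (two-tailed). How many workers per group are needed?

z_{α/2} = 1.96, z_β = Φ⁻¹(0.86) = 1.08. For large effect (d = 0.89): n per group = 2(z_{α/2} + z_β)²/d² = 2(1.96 + 1.08)²/0.89² = 23.3 → 24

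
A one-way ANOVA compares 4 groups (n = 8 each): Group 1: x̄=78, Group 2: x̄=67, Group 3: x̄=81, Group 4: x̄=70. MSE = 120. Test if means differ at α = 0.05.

Grand mean = 74.0. SS_between = 1040.0, MS_between = 346.67. F = 2.889, F_crit ≈ 2.947. Fail to reject H₀.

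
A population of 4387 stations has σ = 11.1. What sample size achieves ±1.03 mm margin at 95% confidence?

Without FPC: n₀ = (1.96×11.1/1.03)² = 446.153. With FPC: n = n₀N/(n₀+N-1) = 405.1 → n = 406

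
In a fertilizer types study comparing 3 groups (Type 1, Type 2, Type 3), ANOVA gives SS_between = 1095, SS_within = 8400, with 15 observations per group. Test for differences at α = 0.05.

df_between = 2, df_within = 42. F = MS_between/MS_within = 547.5/200.0 = 2.737. F_crit ≈ 3.22. Fail to reject H₀.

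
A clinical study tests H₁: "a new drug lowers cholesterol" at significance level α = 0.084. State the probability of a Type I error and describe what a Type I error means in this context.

P(Type I error) = α = 0.084. A Type I error is rejecting H₀ when H₀ is actually true (false positive) — here, concluding that a new drug lowers cholesterol when in fact this is not the case. Consequence: approving an ineffective drug — patients take a useless medication and may skip effective alternatives.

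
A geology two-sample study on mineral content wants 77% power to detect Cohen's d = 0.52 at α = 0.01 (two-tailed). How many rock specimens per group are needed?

z_{α/2} = 2.576, z_β = Φ⁻¹(0.77) = 0.739. For medium effect (d = 0.52): n per group = 2(z_{α/2} + z_β)²/d² = 2(2.576 + 0.739)²/0.52² = 81.3 → 82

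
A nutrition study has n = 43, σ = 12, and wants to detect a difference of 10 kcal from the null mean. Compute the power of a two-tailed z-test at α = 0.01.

SE = σ/√n = 12/√43 = 1.83. Non-centrality λ = d/SE = 10/1.83 = 5.465. Power ≈ Φ(λ - z_{α/2}) = Φ(5.465 - 2.576) = Φ(2.889) = 0.998.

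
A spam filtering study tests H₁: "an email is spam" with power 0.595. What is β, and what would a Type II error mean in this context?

β = 1 - power = 1 - 0.595 = 0.405. A Type II error is failing to reject H₀ when H₀ is false (false negative) — here, failing to conclude that an email is spam when in fact it is true. Consequence: a spam email lands in the inbox.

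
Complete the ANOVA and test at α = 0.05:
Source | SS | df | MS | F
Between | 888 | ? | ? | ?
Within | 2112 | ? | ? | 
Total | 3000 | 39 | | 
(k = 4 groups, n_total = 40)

df_between = 3, df_within = 36. MS_between = 296.0, MS_within = 58.67. F = 5.045, F_crit ≈ 2.866. Reject H₀.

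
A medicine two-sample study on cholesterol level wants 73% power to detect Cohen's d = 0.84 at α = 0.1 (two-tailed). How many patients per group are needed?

z_{α/2} = 1.645, z_β = Φ⁻¹(0.73) = 0.613. For large effect (d = 0.84): n per group = 2(z_{α/2} + z_β)²/d² = 2(1.645 + 0.613)²/0.84² = 14.5 → 15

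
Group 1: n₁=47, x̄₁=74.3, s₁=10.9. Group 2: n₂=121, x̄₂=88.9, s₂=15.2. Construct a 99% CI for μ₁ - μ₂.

Difference = -14.6. SE = √(10.9²/47 + 15.2²/121) = 2.106. CI = (-20.03, -9.17)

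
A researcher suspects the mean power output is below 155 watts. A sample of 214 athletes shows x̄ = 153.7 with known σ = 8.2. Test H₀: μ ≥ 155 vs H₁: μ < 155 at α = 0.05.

z = -2.319. Critical value: -1.645. Reject H₀.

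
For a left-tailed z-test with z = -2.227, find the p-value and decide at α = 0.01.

p = P(Z < -2.227) = Φ(-2.227) ≈ 0.013. Since p ≥ 0.01, fail to reject H₀ (not significant) at α = 0.01.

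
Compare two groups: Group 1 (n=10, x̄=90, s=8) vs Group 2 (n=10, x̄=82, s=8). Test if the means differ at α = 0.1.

Pooled sp = 8.0. t = 2.236, df = 18. Critical t = ±1.734. Reject H₀.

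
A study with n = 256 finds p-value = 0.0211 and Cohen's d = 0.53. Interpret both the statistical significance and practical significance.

Statistically significant (p = 0.0211 < 0.05). Cohen's d = 0.53 indicates a medium effect size. Both statistical and practical significance should be considered.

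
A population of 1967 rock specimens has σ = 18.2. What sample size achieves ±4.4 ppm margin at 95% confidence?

Without FPC: n₀ = (1.96×18.2/4.4)² = 65.728. With FPC: n = n₀N/(n₀+N-1) = 63.6 → n = 64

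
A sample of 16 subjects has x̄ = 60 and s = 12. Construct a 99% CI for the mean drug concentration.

CI = x̄ ± t*(s/√n) = 60 ± 2.947(12/√16) = (51.16, 68.84)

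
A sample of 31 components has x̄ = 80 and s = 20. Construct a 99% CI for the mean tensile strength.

CI = x̄ ± t*(s/√n) = 80 ± 2.75(20/√31) = (70.12, 89.88)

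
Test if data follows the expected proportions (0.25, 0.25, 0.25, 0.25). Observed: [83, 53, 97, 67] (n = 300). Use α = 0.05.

Expected: [75.0, 75.0, 75.0, 75.0]. χ² = 14.613. df = 3, critical = 7.815. Reject H₀.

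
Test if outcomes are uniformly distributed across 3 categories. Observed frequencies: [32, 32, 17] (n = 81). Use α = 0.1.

Expected = 27 each. χ² = Σ(O-E)²/E = 5.556. df = 2, critical value = 4.605. Reject H₀.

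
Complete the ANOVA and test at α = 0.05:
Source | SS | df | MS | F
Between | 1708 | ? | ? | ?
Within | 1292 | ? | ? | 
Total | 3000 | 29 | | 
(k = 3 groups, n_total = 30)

df_between = 2, df_within = 27. MS_between = 854.0, MS_within = 47.85. F = 17.847, F_crit ≈ 3.354. Reject H₀.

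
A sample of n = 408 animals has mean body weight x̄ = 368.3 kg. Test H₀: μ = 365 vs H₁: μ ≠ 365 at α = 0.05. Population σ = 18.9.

z = (x̄ - μ₀)/(σ/√n) = (368.3 - 365)/(18.9/√408) = 3.527. Critical value: ±1.96. Since |3.527| > 1.96, Reject H₀.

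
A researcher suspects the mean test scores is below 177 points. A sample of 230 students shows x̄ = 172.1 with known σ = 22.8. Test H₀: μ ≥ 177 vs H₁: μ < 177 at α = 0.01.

z = -3.259. Critical value: -2.33. Reject H₀.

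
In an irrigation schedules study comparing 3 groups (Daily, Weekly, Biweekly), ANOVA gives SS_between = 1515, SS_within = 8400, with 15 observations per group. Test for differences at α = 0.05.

df_between = 2, df_within = 42. F = MS_between/MS_within = 757.5/200.0 = 3.788. F_crit ≈ 3.22. Reject H₀. At least one mean differs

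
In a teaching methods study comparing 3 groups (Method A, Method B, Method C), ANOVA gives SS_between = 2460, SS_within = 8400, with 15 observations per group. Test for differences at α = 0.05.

df_between = 2, df_within = 42. F = MS_between/MS_within = 1230.0/200.0 = 6.15. F_crit ≈ 3.22. Reject H₀. At least one mean differs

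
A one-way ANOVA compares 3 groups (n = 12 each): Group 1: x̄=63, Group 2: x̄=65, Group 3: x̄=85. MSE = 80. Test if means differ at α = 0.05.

Grand mean = 71.0. SS_between = 3552.0, MS_between = 1776.0. F = 22.2, F_crit ≈ 3.285. Reject H₀.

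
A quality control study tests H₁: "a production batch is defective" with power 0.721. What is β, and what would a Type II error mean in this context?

β = 1 - power = 1 - 0.721 = 0.279. A Type II error is failing to reject H₀ when H₀ is false (false negative) — here, failing to conclude that a production batch is defective when in fact it is true. Consequence: shipping a defective batch — faulty products reach customers.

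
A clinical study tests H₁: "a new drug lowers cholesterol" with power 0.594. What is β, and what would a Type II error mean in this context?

β = 1 - power = 1 - 0.594 = 0.406. A Type II error is failing to reject H₀ when H₀ is false (false negative) — here, failing to conclude that a new drug lowers cholesterol when in fact it is true. Consequence: shelving an effective drug — patients miss out on a treatment that would have helped.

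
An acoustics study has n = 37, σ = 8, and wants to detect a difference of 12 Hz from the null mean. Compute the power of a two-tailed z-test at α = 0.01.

SE = σ/√n = 8/√37 = 1.315. Non-centrality λ = d/SE = 12/1.315 = 9.124. Power ≈ Φ(λ - z_{α/2}) = Φ(9.124 - 2.576) = Φ(6.548) = 1.0.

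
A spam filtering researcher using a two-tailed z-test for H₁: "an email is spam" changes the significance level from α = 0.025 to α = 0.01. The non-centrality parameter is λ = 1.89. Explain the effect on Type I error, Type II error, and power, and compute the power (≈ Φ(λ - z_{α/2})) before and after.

Decreasing α from 0.025 to 0.01:
• Type I error rate decreases (α is the Type I rate by definition).
• Critical value moves from z_{α/2} = 2.241 to 2.576, so power = Φ(λ - z_{α/2}) goes from Φ(1.89 - 2.241) = 0.363 to Φ(1.89 - 2.576) = 0.246.
• Type II error rate β = 1 - power therefore increases (0.637 → 0.754).
Appropriate when false positives are costly — here, a legitimate email is sent to the spam folder and the user misses it.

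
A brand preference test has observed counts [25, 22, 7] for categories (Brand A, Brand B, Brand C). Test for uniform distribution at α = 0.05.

Expected = 18 each. χ² = Σ(O-E)²/E = 10.333. df = 2, critical value = 5.991. Reject H₀.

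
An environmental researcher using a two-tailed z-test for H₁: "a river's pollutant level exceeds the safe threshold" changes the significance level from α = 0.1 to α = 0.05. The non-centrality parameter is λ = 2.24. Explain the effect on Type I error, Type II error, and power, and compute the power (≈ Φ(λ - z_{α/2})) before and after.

Decreasing α from 0.1 to 0.05:
• Type I error rate decreases (α is the Type I rate by definition).
• Critical value moves from z_{α/2} = 1.645 to 1.96, so power = Φ(λ - z_{α/2}) goes from Φ(2.24 - 1.645) = 0.724 to Φ(2.24 - 1.96) = 0.61.
• Type II error rate β = 1 - power therefore increases (0.276 → 0.39).
Appropriate when false positives are costly — here, shutting down a compliant factory unnecessarily.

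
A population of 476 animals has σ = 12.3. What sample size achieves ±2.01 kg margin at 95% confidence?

Without FPC: n₀ = (1.96×12.3/2.01)² = 143.857. With FPC: n = n₀N/(n₀+N-1) = 110.6 → n = 111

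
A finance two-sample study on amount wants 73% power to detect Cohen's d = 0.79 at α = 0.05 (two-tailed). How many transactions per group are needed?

z_{α/2} = 1.96, z_β = Φ⁻¹(0.73) = 0.613. For medium effect (d = 0.79): n per group = 2(z_{α/2} + z_β)²/d² = 2(1.96 + 0.613)²/0.79² = 21.2 → 22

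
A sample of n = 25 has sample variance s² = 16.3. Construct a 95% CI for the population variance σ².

df = 24. χ²_{0.025} = 39.364, χ²_{0.975} = 12.401. CI for σ² = ((n-1)s²/χ²_{α/2}, (n-1)s²/χ²_{1-α/2}) = (24·16.3/39.364, 24·16.3/12.401) = (9.94, 31.55)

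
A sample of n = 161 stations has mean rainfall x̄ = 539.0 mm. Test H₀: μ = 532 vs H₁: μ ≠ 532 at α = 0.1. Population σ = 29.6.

z = (x̄ - μ₀)/(σ/√n) = (539.0 - 532)/(29.6/√161) = 3.001. Critical value: ±1.645. Since |3.001| > 1.645, Reject H₀.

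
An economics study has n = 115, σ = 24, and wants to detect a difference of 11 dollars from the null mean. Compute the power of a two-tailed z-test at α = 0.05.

SE = σ/√n = 24/√115 = 2.238. Non-centrality λ = d/SE = 11/2.238 = 4.915. Power ≈ Φ(λ - z_{α/2}) = Φ(4.915 - 1.96) = Φ(2.955) = 0.998.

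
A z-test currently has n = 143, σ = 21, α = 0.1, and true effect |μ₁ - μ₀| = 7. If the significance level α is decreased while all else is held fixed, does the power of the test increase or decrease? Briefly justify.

Power decreases: a smaller α raises the critical value, so less of the H₁ sampling distribution falls in the rejection region.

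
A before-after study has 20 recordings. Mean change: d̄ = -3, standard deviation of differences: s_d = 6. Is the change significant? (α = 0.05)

t = d̄/(s_d/√n) = -3/(6/√20) = -2.236. df = 19, critical t = ±2.093. Reject H₀.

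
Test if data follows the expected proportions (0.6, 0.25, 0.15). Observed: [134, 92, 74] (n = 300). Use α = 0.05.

Expected: [180.0, 75.0, 45.0]. χ² = 34.298. df = 2, critical = 5.991. Reject H₀.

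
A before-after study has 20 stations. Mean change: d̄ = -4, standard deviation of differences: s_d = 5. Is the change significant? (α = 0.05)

t = d̄/(s_d/√n) = -4/(5/√20) = -3.578. df = 19, critical t = ±2.093. Reject H₀.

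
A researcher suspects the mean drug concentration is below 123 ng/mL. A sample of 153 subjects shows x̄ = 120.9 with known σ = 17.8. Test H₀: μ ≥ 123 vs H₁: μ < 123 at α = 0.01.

z = -1.459. Critical value: -2.33. Fail to reject H₀.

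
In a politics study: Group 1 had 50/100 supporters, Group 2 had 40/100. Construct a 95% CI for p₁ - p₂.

p̂₁ = 0.5, p̂₂ = 0.4. Difference = 0.1. CI = (-0.037, 0.237)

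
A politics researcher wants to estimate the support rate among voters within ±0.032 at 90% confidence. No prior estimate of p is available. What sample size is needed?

Conservative approach: use p = 0.5 (maximizes p(1-p) = 0.25). n = z²(0.25)/E² = 1.645²×0.25/0.032² = 660.7 → n = 661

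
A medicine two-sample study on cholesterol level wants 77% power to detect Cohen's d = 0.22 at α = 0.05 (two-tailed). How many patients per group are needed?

z_{α/2} = 1.96, z_β = Φ⁻¹(0.77) = 0.739. For small effect (d = 0.22): n per group = 2(z_{α/2} + z_β)²/d² = 2(1.96 + 0.739)²/0.22² = 301.02 → 302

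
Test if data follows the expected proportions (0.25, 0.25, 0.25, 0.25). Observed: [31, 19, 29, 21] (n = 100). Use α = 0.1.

Expected: [25.0, 25.0, 25.0, 25.0]. χ² = 4.16. df = 3, critical = 6.251. Fail to reject H₀.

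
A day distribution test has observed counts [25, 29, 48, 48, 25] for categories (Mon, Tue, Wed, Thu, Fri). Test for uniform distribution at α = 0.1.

Expected = 35 each. χ² = Σ(O-E)²/E = 16.4. df = 4, critical value = 7.779. Reject H₀.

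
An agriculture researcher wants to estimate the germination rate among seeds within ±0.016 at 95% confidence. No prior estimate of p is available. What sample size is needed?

Conservative approach: use p = 0.5 (maximizes p(1-p) = 0.25). n = z²(0.25)/E² = 1.96²×0.25/0.016² = 3751.6 → n = 3752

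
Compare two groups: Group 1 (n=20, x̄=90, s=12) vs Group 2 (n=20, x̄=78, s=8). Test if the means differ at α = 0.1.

Pooled sp = 10.2. t = 3.721, df = 38. Critical t = ±1.686. Reject H₀.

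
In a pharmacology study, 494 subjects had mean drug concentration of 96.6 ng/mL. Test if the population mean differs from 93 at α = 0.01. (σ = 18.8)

z = (x̄ - μ₀)/(σ/√n) = (96.6 - 93)/(18.8/√494) = 4.256. Critical value: ±2.576. Since |4.256| > 2.576, Reject H₀.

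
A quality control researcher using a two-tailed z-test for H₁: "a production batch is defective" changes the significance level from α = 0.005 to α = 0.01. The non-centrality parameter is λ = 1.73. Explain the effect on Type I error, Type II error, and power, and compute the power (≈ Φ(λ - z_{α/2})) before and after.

Increasing α from 0.005 to 0.01:
• Type I error rate increases (α is the Type I rate by definition).
• Critical value moves from z_{α/2} = 2.807 to 2.576, so power = Φ(λ - z_{α/2}) goes from Φ(1.73 - 2.807) = 0.141 to Φ(1.73 - 2.576) = 0.199.
• Type II error rate β = 1 - power therefore decreases (0.859 → 0.801).
Appropriate when false negatives are costly — here, shipping a defective batch — faulty products reach customers.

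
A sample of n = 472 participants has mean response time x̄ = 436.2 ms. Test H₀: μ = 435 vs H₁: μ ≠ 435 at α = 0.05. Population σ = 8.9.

z = (x̄ - μ₀)/(σ/√n) = (436.2 - 435)/(8.9/√472) = 2.929. Critical value: ±1.96. Since |2.929| > 1.96, Reject H₀.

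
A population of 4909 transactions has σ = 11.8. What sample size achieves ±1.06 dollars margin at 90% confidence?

Without FPC: n₀ = (1.645×11.8/1.06)² = 335.339. With FPC: n = n₀N/(n₀+N-1) = 314.0 → n = 314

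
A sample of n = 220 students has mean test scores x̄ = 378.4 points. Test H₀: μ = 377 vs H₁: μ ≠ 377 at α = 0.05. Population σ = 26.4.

z = (x̄ - μ₀)/(σ/√n) = (378.4 - 377)/(26.4/√220) = 0.787. Critical value: ±1.96. Since |0.787| ≤ 1.96, Fail to reject H₀.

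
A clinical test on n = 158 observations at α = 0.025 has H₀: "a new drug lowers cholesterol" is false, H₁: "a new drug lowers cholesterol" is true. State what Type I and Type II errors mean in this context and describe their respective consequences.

Type I (false positive): concluding that a new drug lowers cholesterol when it is not — approving an ineffective drug — patients take a useless medication and may skip effective alternatives. Type II (false negative): failing to conclude that a new drug lowers cholesterol when it is — shelving an effective drug — patients miss out on a treatment that would have helped. Which is costlier depends on domain priorities and is a judgement call rather than a statistical fact.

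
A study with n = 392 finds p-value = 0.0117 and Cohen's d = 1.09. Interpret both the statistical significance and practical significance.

Statistically significant (p = 0.0117 < 0.05). Cohen's d = 1.09 indicates a large effect size. Both statistical and practical significance should be considered.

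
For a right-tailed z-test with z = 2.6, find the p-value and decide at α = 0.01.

p = P(Z > 2.6) = 1 - Φ(2.6) ≈ 0.0047. Since p < 0.01, reject H₀ (significant) at α = 0.01.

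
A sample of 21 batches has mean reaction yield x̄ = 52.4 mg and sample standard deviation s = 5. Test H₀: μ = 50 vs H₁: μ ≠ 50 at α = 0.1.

t = (x̄ - μ₀)/(s/√n) = (52.4 - 50)/(5/√21) = 2.2. df = 20, critical t = ±1.725. Reject H₀.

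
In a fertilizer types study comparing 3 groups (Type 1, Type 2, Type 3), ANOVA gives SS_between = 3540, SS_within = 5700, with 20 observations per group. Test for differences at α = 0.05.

df_between = 2, df_within = 57. F = MS_between/MS_within = 1770.0/100.0 = 17.7. F_crit ≈ 3.159. Reject H₀. At least one mean differs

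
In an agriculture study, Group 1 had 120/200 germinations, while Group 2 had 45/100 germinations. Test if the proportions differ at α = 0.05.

p̂₁ = 0.6, p̂₂ = 0.45, pooled p̂ = 0.55. z = 2.462. Critical: ±1.96. Reject H₀.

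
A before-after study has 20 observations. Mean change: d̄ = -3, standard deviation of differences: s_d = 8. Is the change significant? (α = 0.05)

t = d̄/(s_d/√n) = -3/(8/√20) = -1.677. df = 19, critical t = ±2.093. Fail to reject H₀.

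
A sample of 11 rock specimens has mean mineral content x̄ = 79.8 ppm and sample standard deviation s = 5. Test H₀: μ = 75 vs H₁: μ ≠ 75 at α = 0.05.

t = (x̄ - μ₀)/(s/√n) = (79.8 - 75)/(5/√11) = 3.184. df = 10, critical t = ±2.228. Reject H₀.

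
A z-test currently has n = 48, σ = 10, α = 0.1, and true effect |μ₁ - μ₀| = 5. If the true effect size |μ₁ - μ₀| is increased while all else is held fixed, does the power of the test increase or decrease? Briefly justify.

Power increases: a larger true effect increases the non-centrality λ = |μ₁ - μ₀|/(σ/√n).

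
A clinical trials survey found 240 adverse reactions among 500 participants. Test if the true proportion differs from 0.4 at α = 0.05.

p̂ = 0.48, p₀ = 0.4. z = (p̂ - p₀)/√(p₀(1-p₀)/n) = 3.651. Critical: ±1.96. Reject H₀.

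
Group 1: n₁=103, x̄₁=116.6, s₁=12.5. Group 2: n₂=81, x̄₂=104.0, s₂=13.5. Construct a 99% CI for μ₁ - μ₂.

Difference = 12.6. SE = √(12.5²/103 + 13.5²/81) = 1.941. CI = (7.6, 17.6)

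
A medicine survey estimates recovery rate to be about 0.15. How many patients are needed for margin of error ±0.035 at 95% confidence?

n = z²p(1-p)/E² = 1.96²×0.15×0.85/0.035² = 399.8 → n = 400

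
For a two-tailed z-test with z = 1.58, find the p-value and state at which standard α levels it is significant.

p = 2·P(Z > |1.58|) = 2·(1 - Φ(1.58)) ≈ 0.1141. Not significant at any standard level.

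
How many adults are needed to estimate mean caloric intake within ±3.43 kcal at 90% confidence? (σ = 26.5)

n = (z*σ/E)² = (1.645×26.5/3.43)² = 161.5 → n = 162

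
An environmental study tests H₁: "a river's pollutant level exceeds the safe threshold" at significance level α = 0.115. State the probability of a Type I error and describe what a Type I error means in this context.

P(Type I error) = α = 0.115. A Type I error is rejecting H₀ when H₀ is actually true (false positive) — here, concluding that a river's pollutant level exceeds the safe threshold when in fact this is not the case. Consequence: shutting down a compliant factory unnecessarily.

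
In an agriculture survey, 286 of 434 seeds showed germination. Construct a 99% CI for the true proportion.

p̂ = 0.659. CI = p̂ ± z*√(p̂(1-p̂)/n) = (0.6, 0.718)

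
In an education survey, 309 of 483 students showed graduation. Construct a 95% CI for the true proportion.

p̂ = 0.64. CI = p̂ ± z*√(p̂(1-p̂)/n) = (0.597, 0.683)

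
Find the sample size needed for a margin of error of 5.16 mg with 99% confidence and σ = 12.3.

n = (z*σ/E)² = (2.576×12.3/5.16)² = 37.7 → n = 38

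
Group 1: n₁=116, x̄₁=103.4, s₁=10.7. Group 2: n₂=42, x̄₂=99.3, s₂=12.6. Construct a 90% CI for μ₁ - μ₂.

Difference = 4.1. SE = √(10.7²/116 + 12.6²/42) = 2.183. CI = (0.51, 7.69)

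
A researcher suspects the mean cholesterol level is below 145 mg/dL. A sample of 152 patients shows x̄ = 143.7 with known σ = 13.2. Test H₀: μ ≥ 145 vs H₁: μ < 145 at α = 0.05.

z = -1.214. Critical value: -1.645. Fail to reject H₀.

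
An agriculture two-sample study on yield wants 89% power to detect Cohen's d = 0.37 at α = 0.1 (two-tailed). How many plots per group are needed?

z_{α/2} = 1.645, z_β = Φ⁻¹(0.89) = 1.227. For small effect (d = 0.37): n per group = 2(z_{α/2} + z_β)²/d² = 2(1.645 + 1.227)²/0.37² = 120.5 → 121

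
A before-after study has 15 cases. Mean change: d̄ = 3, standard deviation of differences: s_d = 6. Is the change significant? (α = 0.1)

t = d̄/(s_d/√n) = 3/(6/√15) = 1.936. df = 14, critical t = ±1.761. Reject H₀.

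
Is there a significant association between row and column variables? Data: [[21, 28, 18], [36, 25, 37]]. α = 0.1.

χ² = 5.034. df = 2, critical = 4.605. Reject H₀. Variables are dependent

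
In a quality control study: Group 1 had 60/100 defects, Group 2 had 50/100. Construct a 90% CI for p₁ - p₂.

p̂₁ = 0.6, p̂₂ = 0.5. Difference = 0.1. CI = (-0.015, 0.215)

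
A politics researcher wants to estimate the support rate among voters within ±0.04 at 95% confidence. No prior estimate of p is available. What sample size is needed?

Conservative approach: use p = 0.5 (maximizes p(1-p) = 0.25). n = z²(0.25)/E² = 1.96²×0.25/0.04² = 600.2 → n = 601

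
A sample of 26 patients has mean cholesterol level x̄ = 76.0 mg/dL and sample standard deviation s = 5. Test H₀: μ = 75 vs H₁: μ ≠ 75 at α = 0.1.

t = (x̄ - μ₀)/(s/√n) = (76.0 - 75)/(5/√26) = 1.02. df = 25, critical t = ±1.708. Fail to reject H₀.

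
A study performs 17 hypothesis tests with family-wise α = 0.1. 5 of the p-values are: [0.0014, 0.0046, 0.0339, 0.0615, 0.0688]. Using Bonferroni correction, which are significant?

Bonferroni α = 0.1/17 = 0.00588. Significant p-values: [0.0014, 0.0046]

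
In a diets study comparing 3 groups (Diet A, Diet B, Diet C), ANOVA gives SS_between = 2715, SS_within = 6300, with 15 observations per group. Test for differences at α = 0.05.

df_between = 2, df_within = 42. F = MS_between/MS_within = 1357.5/150.0 = 9.05. F_crit ≈ 3.22. Reject H₀. At least one mean differs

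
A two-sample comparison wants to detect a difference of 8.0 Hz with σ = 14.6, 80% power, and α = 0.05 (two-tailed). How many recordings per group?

n per group = 2(z_α/2 + z_β)²σ²/d² = 2×(1.96 + 0.84)²×14.6²/8.0² = 52.2 → n = 53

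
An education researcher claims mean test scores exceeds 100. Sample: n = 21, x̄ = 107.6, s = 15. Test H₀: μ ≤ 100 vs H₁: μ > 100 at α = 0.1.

t = (107.6 - 100)/(15/√21) = 2.322, df = 20. Critical t = 1.325. Reject H₀.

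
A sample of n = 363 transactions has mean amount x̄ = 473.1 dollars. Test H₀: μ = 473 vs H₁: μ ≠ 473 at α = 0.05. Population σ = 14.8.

z = (x̄ - μ₀)/(σ/√n) = (473.1 - 473)/(14.8/√363) = 0.129. Critical value: ±1.96. Since |0.129| ≤ 1.96, Fail to reject H₀.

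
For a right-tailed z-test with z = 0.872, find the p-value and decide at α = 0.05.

p = P(Z > 0.872) = 1 - Φ(0.872) ≈ 0.1916. Since p ≥ 0.05, fail to reject H₀ (not significant) at α = 0.05.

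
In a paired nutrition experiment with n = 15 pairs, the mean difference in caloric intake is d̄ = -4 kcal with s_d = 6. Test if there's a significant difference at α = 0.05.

t = d̄/(s_d/√n) = -4/(6/√15) = -2.582. df = 14, critical t = ±2.145. Reject H₀.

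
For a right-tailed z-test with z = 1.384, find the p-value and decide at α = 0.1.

p = P(Z > 1.384) = 1 - Φ(1.384) ≈ 0.0832. Since p < 0.1, reject H₀ (significant) at α = 0.1.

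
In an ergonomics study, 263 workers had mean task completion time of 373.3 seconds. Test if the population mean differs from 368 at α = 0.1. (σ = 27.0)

z = (x̄ - μ₀)/(σ/√n) = (373.3 - 368)/(27.0/√263) = 3.183. Critical value: ±1.645. Since |3.183| > 1.645, Reject H₀.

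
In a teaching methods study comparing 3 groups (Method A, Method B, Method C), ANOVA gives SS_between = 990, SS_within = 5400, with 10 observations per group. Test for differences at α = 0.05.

df_between = 2, df_within = 27. F = MS_between/MS_within = 495.0/200.0 = 2.475. F_crit ≈ 3.354. Fail to reject H₀.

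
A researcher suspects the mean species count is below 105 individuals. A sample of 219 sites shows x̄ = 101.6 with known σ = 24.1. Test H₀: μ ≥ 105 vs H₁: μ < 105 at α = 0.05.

z = -2.088. Critical value: -1.645. Reject H₀.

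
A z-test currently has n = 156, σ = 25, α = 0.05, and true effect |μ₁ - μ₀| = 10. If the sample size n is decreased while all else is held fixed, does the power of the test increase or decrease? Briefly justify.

Power decreases: a smaller n inflates the standard error σ/√n, pulling the sampling distribution under H₁ back toward the critical value.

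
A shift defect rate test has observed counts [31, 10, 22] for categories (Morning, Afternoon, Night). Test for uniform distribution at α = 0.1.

Expected = 21 each. χ² = Σ(O-E)²/E = 10.571. df = 2, critical value = 4.605. Reject H₀.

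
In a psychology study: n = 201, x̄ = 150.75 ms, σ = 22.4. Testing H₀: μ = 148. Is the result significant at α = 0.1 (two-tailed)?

z = (150.75 - 148)/(22.4/√201) = 1.741. Since |z| > 1.645, significant at α = 0.1.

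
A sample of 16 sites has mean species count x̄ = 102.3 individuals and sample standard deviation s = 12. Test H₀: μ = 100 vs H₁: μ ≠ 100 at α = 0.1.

t = (x̄ - μ₀)/(s/√n) = (102.3 - 100)/(12/√16) = 0.767. df = 15, critical t = ±1.753. Fail to reject H₀.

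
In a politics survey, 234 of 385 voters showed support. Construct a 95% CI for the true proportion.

p̂ = 0.608. CI = p̂ ± z*√(p̂(1-p̂)/n) = (0.559, 0.657)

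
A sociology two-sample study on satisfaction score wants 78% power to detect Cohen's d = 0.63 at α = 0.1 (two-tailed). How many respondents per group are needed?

z_{α/2} = 1.645, z_β = Φ⁻¹(0.78) = 0.772. For medium effect (d = 0.63): n per group = 2(z_{α/2} + z_β)²/d² = 2(1.645 + 0.772)²/0.63² = 29.4 → 30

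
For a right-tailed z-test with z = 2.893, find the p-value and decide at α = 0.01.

p = P(Z > 2.893) = 1 - Φ(2.893) ≈ 0.0019. Since p < 0.01, reject H₀ (significant) at α = 0.01.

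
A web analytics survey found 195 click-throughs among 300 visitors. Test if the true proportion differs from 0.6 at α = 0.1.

p̂ = 0.65, p₀ = 0.6. z = (p̂ - p₀)/√(p₀(1-p₀)/n) = 1.768. Critical: ±1.645. Reject H₀.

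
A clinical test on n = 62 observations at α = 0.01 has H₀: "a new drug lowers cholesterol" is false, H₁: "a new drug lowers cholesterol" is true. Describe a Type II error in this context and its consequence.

Type II error: failing to reject H₀ when it is false — concluding that a new drug lowers cholesterol is not supported when in fact it is. Consequence: shelving an effective drug — patients miss out on a treatment that would have helped.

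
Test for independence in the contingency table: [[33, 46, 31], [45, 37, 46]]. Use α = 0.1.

χ² = 4.408. df = 2, critical = 4.605. Fail to reject H₀. No evidence of dependence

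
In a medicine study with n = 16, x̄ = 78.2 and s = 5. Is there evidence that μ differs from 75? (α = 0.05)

t = (x̄ - μ₀)/(s/√n) = (78.2 - 75)/(5/√16) = 2.56. df = 15, critical t = ±2.131. Reject H₀.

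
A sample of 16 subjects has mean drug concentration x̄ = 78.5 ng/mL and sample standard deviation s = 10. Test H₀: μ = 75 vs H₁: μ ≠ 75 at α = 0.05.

t = (x̄ - μ₀)/(s/√n) = (78.5 - 75)/(10/√16) = 1.4. df = 15, critical t = ±2.131. Fail to reject H₀.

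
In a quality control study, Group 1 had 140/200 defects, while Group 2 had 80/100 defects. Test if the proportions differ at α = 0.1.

p̂₁ = 0.7, p̂₂ = 0.8, pooled p̂ = 0.733. z = -1.846. Critical: ±1.645. Reject H₀.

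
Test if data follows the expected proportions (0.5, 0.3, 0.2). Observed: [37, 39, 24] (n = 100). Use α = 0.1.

Expected: [50.0, 30.0, 20.0]. χ² = 6.88. df = 2, critical = 4.605. Reject H₀.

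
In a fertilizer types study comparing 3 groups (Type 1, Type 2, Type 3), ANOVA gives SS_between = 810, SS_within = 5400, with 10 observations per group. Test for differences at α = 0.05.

df_between = 2, df_within = 27. F = MS_between/MS_within = 405.0/200.0 = 2.025. F_crit ≈ 3.354. Fail to reject H₀.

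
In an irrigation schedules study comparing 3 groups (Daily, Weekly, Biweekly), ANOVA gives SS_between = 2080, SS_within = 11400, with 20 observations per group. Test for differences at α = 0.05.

df_between = 2, df_within = 57. F = MS_between/MS_within = 1040.0/200.0 = 5.2. F_crit ≈ 3.159. Reject H₀. At least one mean differs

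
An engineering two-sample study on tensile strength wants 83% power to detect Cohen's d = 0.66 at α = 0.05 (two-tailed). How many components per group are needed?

z_{α/2} = 1.96, z_β = Φ⁻¹(0.83) = 0.954. For medium effect (d = 0.66): n per group = 2(z_{α/2} + z_β)²/d² = 2(1.96 + 0.954)²/0.66² = 39.0 → 39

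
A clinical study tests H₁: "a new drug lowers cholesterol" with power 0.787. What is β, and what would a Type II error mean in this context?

β = 1 - power = 1 - 0.787 = 0.213. A Type II error is failing to reject H₀ when H₀ is false (false negative) — here, failing to conclude that a new drug lowers cholesterol when in fact it is true. Consequence: shelving an effective drug — patients miss out on a treatment that would have helped.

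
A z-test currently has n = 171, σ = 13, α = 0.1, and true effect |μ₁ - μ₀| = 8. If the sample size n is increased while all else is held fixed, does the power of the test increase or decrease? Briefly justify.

Power increases: a larger n shrinks the standard error σ/√n, moving the sampling distribution under H₁ further from the critical value.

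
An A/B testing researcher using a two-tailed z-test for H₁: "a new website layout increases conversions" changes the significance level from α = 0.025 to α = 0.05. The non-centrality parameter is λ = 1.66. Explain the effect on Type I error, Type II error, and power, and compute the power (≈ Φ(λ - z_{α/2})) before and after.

Increasing α from 0.025 to 0.05:
• Type I error rate increases (α is the Type I rate by definition).
• Critical value moves from z_{α/2} = 2.241 to 1.96, so power = Φ(λ - z_{α/2}) goes from Φ(1.66 - 2.241) = 0.281 to Φ(1.66 - 1.96) = 0.382.
• Type II error rate β = 1 - power therefore decreases (0.719 → 0.618).
Appropriate when false negatives are costly — here, discarding a layout that would have improved conversions — lost revenue.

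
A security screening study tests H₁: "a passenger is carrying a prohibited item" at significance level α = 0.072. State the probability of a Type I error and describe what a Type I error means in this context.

P(Type I error) = α = 0.072. A Type I error is rejecting H₀ when H₀ is actually true (false positive) — here, concluding that a passenger is carrying a prohibited item when in fact this is not the case. Consequence: detaining an innocent passenger — delay and inconvenience.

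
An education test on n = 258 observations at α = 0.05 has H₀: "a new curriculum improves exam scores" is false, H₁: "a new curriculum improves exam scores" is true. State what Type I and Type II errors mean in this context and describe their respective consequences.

Type I (false positive): concluding that a new curriculum improves exam scores when it is not — adopting a curriculum that gives no real benefit — disruption for nothing. Type II (false negative): failing to conclude that a new curriculum improves exam scores when it is — keeping the old curriculum when the new one would have helped students. Which is costlier depends on domain priorities and is a judgement call rather than a statistical fact.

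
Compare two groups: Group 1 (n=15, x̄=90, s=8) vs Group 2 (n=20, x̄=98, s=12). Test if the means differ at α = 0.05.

Pooled sp = 10.49. t = -2.233, df = 33. Critical t = ±2.035. Reject H₀.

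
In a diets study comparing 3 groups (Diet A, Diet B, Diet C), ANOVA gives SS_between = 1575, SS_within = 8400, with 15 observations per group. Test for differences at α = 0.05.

df_between = 2, df_within = 42. F = MS_between/MS_within = 787.5/200.0 = 3.938. F_crit ≈ 3.22. Reject H₀. At least one mean differs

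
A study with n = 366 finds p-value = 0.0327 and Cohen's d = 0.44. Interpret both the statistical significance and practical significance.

Statistically significant (p = 0.0327 < 0.05). Cohen's d = 0.44 indicates a small effect size. Both statistical and practical significance should be considered.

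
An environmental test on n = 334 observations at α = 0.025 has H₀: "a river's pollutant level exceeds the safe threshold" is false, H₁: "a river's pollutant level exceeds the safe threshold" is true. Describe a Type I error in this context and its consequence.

Type I error: rejecting H₀ when it is true — concluding that a river's pollutant level exceeds the safe threshold when in fact it is not. Consequence: shutting down a compliant factory unnecessarily.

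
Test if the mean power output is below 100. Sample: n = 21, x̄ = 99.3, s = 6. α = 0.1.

t = (99.3 - 100)/(6/√21) = -0.535, df = 20. Critical t = -1.325. Fail to reject H₀.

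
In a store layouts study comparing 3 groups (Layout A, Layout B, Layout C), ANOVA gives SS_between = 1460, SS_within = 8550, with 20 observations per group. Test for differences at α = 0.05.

df_between = 2, df_within = 57. F = MS_between/MS_within = 730.0/150.0 = 4.867. F_crit ≈ 3.159. Reject H₀. At least one mean differs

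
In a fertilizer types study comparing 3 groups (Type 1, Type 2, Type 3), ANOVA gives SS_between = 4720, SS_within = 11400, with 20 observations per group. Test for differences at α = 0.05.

df_between = 2, df_within = 57. F = MS_between/MS_within = 2360.0/200.0 = 11.8. F_crit ≈ 3.159. Reject H₀. At least one mean differs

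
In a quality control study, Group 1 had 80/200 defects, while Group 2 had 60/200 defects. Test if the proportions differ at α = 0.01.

p̂₁ = 0.4, p̂₂ = 0.3, pooled p̂ = 0.35. z = 2.097. Critical: ±2.576. Fail to reject H₀.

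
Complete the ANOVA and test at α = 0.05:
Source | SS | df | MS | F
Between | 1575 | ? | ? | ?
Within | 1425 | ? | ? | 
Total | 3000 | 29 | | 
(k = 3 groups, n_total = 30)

df_between = 2, df_within = 27. MS_between = 787.5, MS_within = 52.78. F = 14.921, F_crit ≈ 3.354. Reject H₀.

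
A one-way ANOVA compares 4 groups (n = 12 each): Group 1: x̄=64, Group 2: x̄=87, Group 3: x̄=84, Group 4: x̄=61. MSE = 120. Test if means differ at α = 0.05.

Grand mean = 74.0. SS_between = 6456.0, MS_between = 2152.0. F = 17.933, F_crit ≈ 2.816. Reject H₀.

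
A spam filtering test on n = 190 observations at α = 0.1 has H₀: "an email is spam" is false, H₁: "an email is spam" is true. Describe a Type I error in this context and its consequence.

Type I error: rejecting H₀ when it is true — concluding that an email is spam when in fact it is not. Consequence: a legitimate email is sent to the spam folder and the user misses it.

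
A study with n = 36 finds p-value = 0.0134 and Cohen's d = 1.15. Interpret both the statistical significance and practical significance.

Statistically significant (p = 0.0134 < 0.05). Cohen's d = 1.15 indicates a large effect size. Both statistical and practical significance should be considered.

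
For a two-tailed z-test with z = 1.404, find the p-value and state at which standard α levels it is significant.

p = 2·P(Z > |1.404|) = 2·(1 - Φ(1.404)) ≈ 0.1603. Not significant at any standard level.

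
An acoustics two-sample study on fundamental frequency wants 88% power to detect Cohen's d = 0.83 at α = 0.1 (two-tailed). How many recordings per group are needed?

z_{α/2} = 1.645, z_β = Φ⁻¹(0.88) = 1.175. For large effect (d = 0.83): n per group = 2(z_{α/2} + z_β)²/d² = 2(1.645 + 1.175)²/0.83² = 23.1 → 24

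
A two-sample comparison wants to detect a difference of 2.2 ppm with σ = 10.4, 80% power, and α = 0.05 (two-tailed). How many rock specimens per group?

n per group = 2(z_α/2 + z_β)²σ²/d² = 2×(1.96 + 0.84)²×10.4²/2.2² = 350.4 → n = 351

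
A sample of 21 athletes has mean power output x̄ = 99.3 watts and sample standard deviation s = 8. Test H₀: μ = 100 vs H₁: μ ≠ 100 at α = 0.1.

t = (x̄ - μ₀)/(s/√n) = (99.3 - 100)/(8/√21) = -0.401. df = 20, critical t = ±1.725. Fail to reject H₀.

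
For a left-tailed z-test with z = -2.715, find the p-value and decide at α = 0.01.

p = P(Z < -2.715) = Φ(-2.715) ≈ 0.0033. Since p < 0.01, reject H₀ (significant) at α = 0.01.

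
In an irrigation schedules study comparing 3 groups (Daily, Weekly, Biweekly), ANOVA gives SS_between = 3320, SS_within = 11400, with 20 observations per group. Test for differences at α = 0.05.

df_between = 2, df_within = 57. F = MS_between/MS_within = 1660.0/200.0 = 8.3. F_crit ≈ 3.159. Reject H₀. At least one mean differs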